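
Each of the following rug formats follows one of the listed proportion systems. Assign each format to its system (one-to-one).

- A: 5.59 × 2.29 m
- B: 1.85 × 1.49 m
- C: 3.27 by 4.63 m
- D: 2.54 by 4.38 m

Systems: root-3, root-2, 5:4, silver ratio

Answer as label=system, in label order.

A = 5.59/2.29 ≈ 2.441 → silver ratio (2.414)
B = 1.85/1.49 ≈ 1.242 → 5:4 (1.250)
C = 4.63/3.27 ≈ 1.416 → root-2 (1.414)
D = 4.38/2.54 ≈ 1.724 → root-3 (1.732)

A=silver ratio, B=5:4, C=root-2, D=root-3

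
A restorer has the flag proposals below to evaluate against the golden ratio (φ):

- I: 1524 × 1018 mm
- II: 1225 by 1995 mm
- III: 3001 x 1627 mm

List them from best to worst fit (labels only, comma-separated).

Ratios: I = 1524 / 1018 ≈ 1.497; II = 1995 / 1225 ≈ 1.629; III = 3001 / 1627 ≈ 1.844.
|Δ from 1.618|: I 0.121; II 0.011; III 0.226.

II, I, III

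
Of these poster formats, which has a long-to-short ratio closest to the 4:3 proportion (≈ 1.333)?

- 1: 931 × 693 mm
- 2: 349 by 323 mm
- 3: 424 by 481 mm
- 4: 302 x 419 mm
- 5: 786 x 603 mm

Ratios (long/short): 1 ≈ 1.343; 2 ≈ 1.080; 3 ≈ 1.134; 4 ≈ 1.387; 5 ≈ 1.303.
4:3 ≈ 1.333; option 1 is nearest (Δ 0.010).

1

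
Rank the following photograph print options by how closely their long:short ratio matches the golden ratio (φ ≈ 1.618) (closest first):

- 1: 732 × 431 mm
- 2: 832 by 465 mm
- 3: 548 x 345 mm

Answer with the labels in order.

3, 1, 2

1: 732/431 ≈ 1.698 → |1.698 − 1.618| = 0.080
2: 832/465 ≈ 1.789 → |1.789 − 1.618| = 0.171
3: 548/345 ≈ 1.588 → |1.588 − 1.618| = 0.030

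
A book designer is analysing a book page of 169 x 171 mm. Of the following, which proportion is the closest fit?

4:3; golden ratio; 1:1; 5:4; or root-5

1:1

171/169 ≈ 1.012. Nearest candidates are 1:1 (1.000, off by 0.012) and 5:4 (1.250, off by 0.238).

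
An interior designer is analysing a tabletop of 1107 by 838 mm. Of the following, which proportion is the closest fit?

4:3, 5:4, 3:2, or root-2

1107/838 ≈ 1.321. Nearest candidates are 4:3 (1.333, off by 0.012) and 5:4 (1.250, off by 0.071).

4:3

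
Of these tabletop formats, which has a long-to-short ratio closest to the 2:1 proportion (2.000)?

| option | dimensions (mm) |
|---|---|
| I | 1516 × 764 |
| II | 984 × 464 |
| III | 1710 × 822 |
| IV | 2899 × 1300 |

Target 2:1 ≈ 2.000.
I: 1.984 (Δ0.016)  II: 2.121 (Δ0.121)  III: 2.080 (Δ0.080)  IV: 2.230 (Δ0.230)

I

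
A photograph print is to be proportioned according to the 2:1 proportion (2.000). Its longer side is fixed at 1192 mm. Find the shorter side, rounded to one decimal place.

596.0 mm

2:1 = 2.00000.
Shorter side = 1192 ÷ 2.00000 ≈ 596.000 → 596.0 mm.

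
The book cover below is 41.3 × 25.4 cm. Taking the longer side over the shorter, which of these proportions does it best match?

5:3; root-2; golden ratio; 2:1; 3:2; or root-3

golden ratio

41.3/25.4 ≈ 1.626. Nearest candidates are golden ratio (1.618, off by 0.008) and 5:3 (1.667, off by 0.041).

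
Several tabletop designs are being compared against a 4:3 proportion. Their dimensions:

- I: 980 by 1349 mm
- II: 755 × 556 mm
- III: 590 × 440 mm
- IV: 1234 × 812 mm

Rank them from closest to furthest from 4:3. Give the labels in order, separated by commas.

I: 1349/980 ≈ 1.377 → |1.377 − 1.333| = 0.044
II: 755/556 ≈ 1.358 → |1.358 − 1.333| = 0.025
III: 590/440 ≈ 1.341 → |1.341 − 1.333| = 0.008
IV: 1234/812 ≈ 1.520 → |1.520 − 1.333| = 0.187

III, II, I, IV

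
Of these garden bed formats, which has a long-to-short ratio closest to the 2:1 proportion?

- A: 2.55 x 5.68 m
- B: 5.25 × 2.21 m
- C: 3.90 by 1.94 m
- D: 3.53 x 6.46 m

Target 2:1 ≈ 2.000.
A: 2.227 (Δ0.227)  B: 2.376 (Δ0.376)  C: 2.010 (Δ0.010)  D: 1.830 (Δ0.170)

C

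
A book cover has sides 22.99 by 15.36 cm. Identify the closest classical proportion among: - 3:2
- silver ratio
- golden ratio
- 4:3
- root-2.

Ratio = 22.99 / 15.36 ≈ 1.497.
Distances: 3:2 1.500 (Δ 0.003); silver ratio 2.414 (Δ 0.917); golden ratio 1.618 (Δ 0.121); 4:3 1.333 (Δ 0.164); root-2 1.414 (Δ 0.083).

3:2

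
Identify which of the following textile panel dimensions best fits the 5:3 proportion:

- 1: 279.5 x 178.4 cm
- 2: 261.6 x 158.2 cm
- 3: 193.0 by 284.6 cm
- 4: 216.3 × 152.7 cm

Target 5:3 ≈ 1.667.
1: 1.567 (Δ0.100)  2: 1.654 (Δ0.013)  3: 1.475 (Δ0.192)  4: 1.417 (Δ0.250)

2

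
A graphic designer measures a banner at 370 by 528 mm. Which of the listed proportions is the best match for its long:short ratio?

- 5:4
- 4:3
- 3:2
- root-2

528/370 ≈ 1.427. Nearest candidates are root-2 (1.414, off by 0.013) and 3:2 (1.500, off by 0.073).

root-2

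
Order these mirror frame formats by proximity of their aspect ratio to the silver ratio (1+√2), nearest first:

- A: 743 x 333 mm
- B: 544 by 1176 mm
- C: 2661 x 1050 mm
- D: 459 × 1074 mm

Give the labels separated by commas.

D, C, A, B

Ratios: A = 743 / 333 ≈ 2.231; B = 1176 / 544 ≈ 2.162; C = 2661 / 1050 ≈ 2.534; D = 1074 / 459 ≈ 2.340.
|Δ from 2.414|: A 0.183; B 0.252; C 0.120; D 0.074.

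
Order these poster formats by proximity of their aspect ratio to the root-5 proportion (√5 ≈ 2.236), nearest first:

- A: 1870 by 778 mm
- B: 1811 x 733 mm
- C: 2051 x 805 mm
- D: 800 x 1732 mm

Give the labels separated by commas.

Ratios: A = 1870 / 778 ≈ 2.404; B = 1811 / 733 ≈ 2.471; C = 2051 / 805 ≈ 2.548; D = 1732 / 800 ≈ 2.165.
|Δ from 2.236|: A 0.168; B 0.235; C 0.312; D 0.071.

D, A, B, C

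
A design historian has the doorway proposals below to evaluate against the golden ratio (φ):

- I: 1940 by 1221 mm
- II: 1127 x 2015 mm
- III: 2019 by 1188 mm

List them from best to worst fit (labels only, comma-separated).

Ratios: I = 1940 / 1221 ≈ 1.589; II = 2015 / 1127 ≈ 1.788; III = 2019 / 1188 ≈ 1.699.
|Δ from 1.618|: I 0.029; II 0.170; III 0.081.

I, III, II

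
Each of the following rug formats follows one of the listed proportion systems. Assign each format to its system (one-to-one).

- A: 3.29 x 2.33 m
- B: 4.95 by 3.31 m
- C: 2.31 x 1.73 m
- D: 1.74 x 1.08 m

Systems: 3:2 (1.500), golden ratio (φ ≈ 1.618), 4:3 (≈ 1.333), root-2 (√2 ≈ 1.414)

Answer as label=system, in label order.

A = 3.29/2.33 ≈ 1.412 → root-2 (1.414)
B = 4.95/3.31 ≈ 1.495 → 3:2 (1.500)
C = 2.31/1.73 ≈ 1.335 → 4:3 (1.333)
D = 1.74/1.08 ≈ 1.611 → golden ratio (1.618)

A=root-2, B=3:2, C=4:3, D=golden ratio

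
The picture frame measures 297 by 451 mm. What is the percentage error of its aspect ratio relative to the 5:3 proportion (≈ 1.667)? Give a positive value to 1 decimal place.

8.9%

Ratio = 451 / 297 ≈ 1.5185.
Ideal 5:3 ≈ 1.6667. |1.5185 − 1.6667| / 1.6667 ≈ 8.89% → 8.9%.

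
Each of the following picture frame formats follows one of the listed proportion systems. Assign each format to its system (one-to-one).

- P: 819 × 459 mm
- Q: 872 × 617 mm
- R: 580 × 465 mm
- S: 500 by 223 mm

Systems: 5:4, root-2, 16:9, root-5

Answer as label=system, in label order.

P = 819/459 ≈ 1.784 → 16:9 (1.778)
Q = 872/617 ≈ 1.413 → root-2 (1.414)
R = 580/465 ≈ 1.247 → 5:4 (1.250)
S = 500/223 ≈ 2.242 → root-5 (2.236)

P=16:9, Q=root-2, R=5:4, S=root-5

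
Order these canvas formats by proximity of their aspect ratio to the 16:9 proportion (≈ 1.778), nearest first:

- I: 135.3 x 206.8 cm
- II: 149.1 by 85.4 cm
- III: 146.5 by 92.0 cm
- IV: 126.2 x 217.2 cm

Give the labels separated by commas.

II, IV, III, I

Ratios: I = 206.8 / 135.3 ≈ 1.528; II = 149.1 / 85.4 ≈ 1.746; III = 146.5 / 92.0 ≈ 1.592; IV = 217.2 / 126.2 ≈ 1.721.
|Δ from 1.778|: I 0.250; II 0.032; III 0.186; IV 0.057.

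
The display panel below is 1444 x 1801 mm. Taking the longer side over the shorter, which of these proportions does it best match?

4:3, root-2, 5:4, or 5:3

5:4

1801/1444 ≈ 1.247. Nearest candidates are 5:4 (1.250, off by 0.003) and 4:3 (1.333, off by 0.086).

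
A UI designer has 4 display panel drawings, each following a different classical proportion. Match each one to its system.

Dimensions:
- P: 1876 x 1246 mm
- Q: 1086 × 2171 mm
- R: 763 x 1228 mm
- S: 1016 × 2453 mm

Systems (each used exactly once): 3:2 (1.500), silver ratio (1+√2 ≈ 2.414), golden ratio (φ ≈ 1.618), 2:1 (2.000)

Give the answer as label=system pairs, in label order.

Ratios: P ≈ 1.506; Q ≈ 1.999; R ≈ 1.609; S ≈ 2.414.
Targets: 3:2 ≈ 1.500; silver ratio ≈ 2.414; golden ratio ≈ 1.618; 2:1 ≈ 2.000.

P=3:2, Q=2:1, R=golden ratio, S=silver ratio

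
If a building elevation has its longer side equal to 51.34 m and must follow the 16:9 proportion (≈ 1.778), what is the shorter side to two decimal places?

16:9 ≈ 1.77778.
Shorter side = 51.34 ÷ 1.77778 ≈ 28.8787 → 28.88 m.

28.88 m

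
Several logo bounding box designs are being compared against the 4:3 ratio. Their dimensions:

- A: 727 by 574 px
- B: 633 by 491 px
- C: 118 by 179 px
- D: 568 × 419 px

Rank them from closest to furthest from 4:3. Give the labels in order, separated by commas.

A: 727/574 ≈ 1.267 → |1.267 − 1.333| = 0.066
B: 633/491 ≈ 1.289 → |1.289 − 1.333| = 0.044
C: 179/118 ≈ 1.517 → |1.517 − 1.333| = 0.184
D: 568/419 ≈ 1.356 → |1.356 − 1.333| = 0.023

D, B, A, C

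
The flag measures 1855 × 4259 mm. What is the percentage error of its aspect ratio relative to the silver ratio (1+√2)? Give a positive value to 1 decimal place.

Ratio = 4259 / 1855 ≈ 2.2960.
Ideal silver ratio ≈ 2.4142. |2.2960 − 2.4142| / 2.4142 ≈ 4.90% → 4.9%.

4.9%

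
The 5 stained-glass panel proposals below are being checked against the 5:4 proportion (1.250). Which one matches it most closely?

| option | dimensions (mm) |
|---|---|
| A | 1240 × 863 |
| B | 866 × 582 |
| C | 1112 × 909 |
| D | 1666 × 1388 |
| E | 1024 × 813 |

Ratios (long/short): A ≈ 1.437; B ≈ 1.488; C ≈ 1.223; D ≈ 1.200; E ≈ 1.260.
5:4 ≈ 1.250; option E is nearest (Δ 0.010).

E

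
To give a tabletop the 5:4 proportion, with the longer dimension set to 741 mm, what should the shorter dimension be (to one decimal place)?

592.8 mm

5:4 = 1.25000.
Shorter side = 741 ÷ 1.25000 ≈ 592.800 → 592.8 mm.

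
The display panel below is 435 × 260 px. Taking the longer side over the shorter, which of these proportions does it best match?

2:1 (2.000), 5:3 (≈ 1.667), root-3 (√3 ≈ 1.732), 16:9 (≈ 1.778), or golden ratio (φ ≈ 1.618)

5:3

Ratio = 435 / 260 ≈ 1.673.
Distances: 2:1 2.000 (Δ 0.327); 5:3 1.667 (Δ 0.006); root-3 1.732 (Δ 0.059); 16:9 1.778 (Δ 0.105); golden ratio 1.618 (Δ 0.055).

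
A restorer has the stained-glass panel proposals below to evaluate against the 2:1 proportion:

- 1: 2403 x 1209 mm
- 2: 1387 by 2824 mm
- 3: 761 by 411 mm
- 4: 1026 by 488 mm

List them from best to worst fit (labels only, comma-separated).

1, 2, 4, 3

Ratios: 1 = 2403 / 1209 ≈ 1.988; 2 = 2824 / 1387 ≈ 2.036; 3 = 761 / 411 ≈ 1.852; 4 = 1026 / 488 ≈ 2.102.
|Δ from 2.000|: 1 0.012; 2 0.036; 3 0.148; 4 0.102.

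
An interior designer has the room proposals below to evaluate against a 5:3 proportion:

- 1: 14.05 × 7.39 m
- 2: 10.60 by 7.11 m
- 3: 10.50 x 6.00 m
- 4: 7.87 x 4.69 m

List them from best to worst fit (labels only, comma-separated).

4, 3, 2, 1

Ratios: 1 = 14.05 / 7.39 ≈ 1.901; 2 = 10.60 / 7.11 ≈ 1.491; 3 = 10.50 / 6.00 ≈ 1.750; 4 = 7.87 / 4.69 ≈ 1.678.
|Δ from 1.667|: 1 0.234; 2 0.176; 3 0.083; 4 0.011.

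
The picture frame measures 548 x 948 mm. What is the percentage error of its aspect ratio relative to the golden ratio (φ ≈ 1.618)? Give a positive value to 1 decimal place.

6.9%

Ratio = 948 / 548 ≈ 1.7299.
Ideal golden ratio ≈ 1.6180. |1.7299 − 1.6180| / 1.6180 ≈ 6.92% → 6.9%.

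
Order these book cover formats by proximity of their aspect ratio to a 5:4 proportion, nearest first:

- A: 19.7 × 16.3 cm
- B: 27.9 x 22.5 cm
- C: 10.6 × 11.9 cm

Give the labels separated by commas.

Ratios: A = 19.7 / 16.3 ≈ 1.209; B = 27.9 / 22.5 ≈ 1.240; C = 11.9 / 10.6 ≈ 1.123.
|Δ from 1.250|: A 0.041; B 0.010; C 0.127.

B, A, C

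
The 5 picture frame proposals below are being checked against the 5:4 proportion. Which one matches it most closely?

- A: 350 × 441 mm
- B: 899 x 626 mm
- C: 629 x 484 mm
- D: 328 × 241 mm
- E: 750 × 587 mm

A

Ratios (long/short): A ≈ 1.260; B ≈ 1.436; C ≈ 1.300; D ≈ 1.361; E ≈ 1.278.
5:4 ≈ 1.250; option A is nearest (Δ 0.010).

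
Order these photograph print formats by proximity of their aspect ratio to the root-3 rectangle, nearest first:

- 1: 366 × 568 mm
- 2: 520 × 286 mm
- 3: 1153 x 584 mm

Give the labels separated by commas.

1: 568/366 ≈ 1.552 → |1.552 − 1.732| = 0.180
2: 520/286 ≈ 1.818 → |1.818 − 1.732| = 0.086
3: 1153/584 ≈ 1.974 → |1.974 − 1.732| = 0.242

2, 1, 3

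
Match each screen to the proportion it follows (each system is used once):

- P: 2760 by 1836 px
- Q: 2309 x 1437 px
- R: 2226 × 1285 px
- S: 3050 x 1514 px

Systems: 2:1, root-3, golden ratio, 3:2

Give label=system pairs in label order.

Ratios: P ≈ 1.503; Q ≈ 1.607; R ≈ 1.732; S ≈ 2.015.
Targets: 2:1 ≈ 2.000; root-3 ≈ 1.732; golden ratio ≈ 1.618; 3:2 ≈ 1.500.

P=3:2, Q=golden ratio, R=root-3, S=2:1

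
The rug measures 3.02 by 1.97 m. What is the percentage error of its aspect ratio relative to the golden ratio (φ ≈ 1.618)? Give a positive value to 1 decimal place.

Ratio = 3.02 / 1.97 ≈ 1.5330.
Ideal golden ratio ≈ 1.6180. |1.5330 − 1.6180| / 1.6180 ≈ 5.25% → 5.3%.

5.3%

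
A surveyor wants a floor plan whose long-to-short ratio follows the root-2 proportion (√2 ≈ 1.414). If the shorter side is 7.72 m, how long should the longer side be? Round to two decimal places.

root-2 ≈ 1.41421.
Longer side = 7.72 × 1.41421 ≈ 10.9177 → 10.92 m.

10.92 m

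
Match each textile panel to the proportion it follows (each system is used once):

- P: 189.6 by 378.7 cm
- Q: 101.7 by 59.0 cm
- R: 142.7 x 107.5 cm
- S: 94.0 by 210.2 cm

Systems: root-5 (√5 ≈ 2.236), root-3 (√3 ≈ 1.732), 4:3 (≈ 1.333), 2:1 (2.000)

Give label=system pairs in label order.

P=2:1, Q=root-3, R=4:3, S=root-5

Ratios: P ≈ 1.997; Q ≈ 1.724; R ≈ 1.327; S ≈ 2.236.
Targets: root-5 ≈ 2.236; root-3 ≈ 1.732; 4:3 ≈ 1.333; 2:1 ≈ 2.000.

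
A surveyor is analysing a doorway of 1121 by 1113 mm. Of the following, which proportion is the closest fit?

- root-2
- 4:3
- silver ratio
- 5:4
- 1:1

1:1

1121/1113 ≈ 1.007. Nearest candidates are 1:1 (1.000, off by 0.007) and 5:4 (1.250, off by 0.243).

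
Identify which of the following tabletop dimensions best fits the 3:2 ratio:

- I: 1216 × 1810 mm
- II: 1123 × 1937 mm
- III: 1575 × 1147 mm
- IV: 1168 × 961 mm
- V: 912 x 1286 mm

I

Target 3:2 ≈ 1.500.
I: 1.488 (Δ0.012)  II: 1.725 (Δ0.225)  III: 1.373 (Δ0.127)  IV: 1.215 (Δ0.285)  V: 1.410 (Δ0.090)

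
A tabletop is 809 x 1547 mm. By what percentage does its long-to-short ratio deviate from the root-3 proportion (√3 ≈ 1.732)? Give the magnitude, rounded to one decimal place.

10.4%

Ratio = 1547 / 809 ≈ 1.9122.
Ideal root-3 ≈ 1.7321. |1.9122 − 1.7321| / 1.7321 ≈ 10.40% → 10.4%.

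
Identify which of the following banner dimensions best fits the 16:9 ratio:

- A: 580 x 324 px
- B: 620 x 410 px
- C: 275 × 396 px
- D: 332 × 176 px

A

Target 16:9 ≈ 1.778.
A: 1.790 (Δ0.012)  B: 1.512 (Δ0.266)  C: 1.440 (Δ0.338)  D: 1.886 (Δ0.108)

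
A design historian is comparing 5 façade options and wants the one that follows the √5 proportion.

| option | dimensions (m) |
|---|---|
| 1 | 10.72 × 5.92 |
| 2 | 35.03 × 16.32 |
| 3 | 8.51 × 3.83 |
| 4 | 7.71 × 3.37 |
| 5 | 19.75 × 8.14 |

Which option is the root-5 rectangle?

3

Target root-5 ≈ 2.236.
1: 1.811 (Δ0.425)  2: 2.146 (Δ0.090)  3: 2.222 (Δ0.014)  4: 2.288 (Δ0.052)  5: 2.426 (Δ0.190)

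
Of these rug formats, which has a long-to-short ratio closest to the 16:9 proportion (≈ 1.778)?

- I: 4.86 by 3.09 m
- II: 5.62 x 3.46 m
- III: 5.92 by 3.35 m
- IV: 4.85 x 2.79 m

III

Ratios (long/short): I ≈ 1.573; II ≈ 1.624; III ≈ 1.767; IV ≈ 1.738.
16:9 ≈ 1.778; option III is nearest (Δ 0.011).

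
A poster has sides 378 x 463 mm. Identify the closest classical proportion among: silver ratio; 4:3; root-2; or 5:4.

Ratio = 463 / 378 ≈ 1.225.
Distances: silver ratio 2.414 (Δ 1.189); 4:3 1.333 (Δ 0.108); root-2 1.414 (Δ 0.189); 5:4 1.250 (Δ 0.025).

5:4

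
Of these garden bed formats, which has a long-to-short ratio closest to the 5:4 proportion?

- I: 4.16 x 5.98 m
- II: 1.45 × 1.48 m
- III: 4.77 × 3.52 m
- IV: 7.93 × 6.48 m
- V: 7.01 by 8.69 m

V

Target 5:4 ≈ 1.250.
I: 1.438 (Δ0.188)  II: 1.021 (Δ0.229)  III: 1.355 (Δ0.105)  IV: 1.224 (Δ0.026)  V: 1.240 (Δ0.010)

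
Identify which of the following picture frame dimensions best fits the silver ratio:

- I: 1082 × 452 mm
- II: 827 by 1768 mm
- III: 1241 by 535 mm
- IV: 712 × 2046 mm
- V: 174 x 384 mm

Target silver ratio ≈ 2.414.
I: 2.394 (Δ0.020)  II: 2.138 (Δ0.276)  III: 2.320 (Δ0.094)  IV: 2.874 (Δ0.460)  V: 2.207 (Δ0.207)

I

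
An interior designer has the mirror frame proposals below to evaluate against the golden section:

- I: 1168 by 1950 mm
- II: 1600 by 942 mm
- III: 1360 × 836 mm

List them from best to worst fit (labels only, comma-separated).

III, I, II

Ratios: I = 1950 / 1168 ≈ 1.670; II = 1600 / 942 ≈ 1.699; III = 1360 / 836 ≈ 1.627.
|Δ from 1.618|: I 0.052; II 0.081; III 0.009.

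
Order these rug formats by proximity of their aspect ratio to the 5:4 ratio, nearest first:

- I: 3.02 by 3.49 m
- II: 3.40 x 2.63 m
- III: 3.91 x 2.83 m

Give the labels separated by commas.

II, I, III

I: 3.49/3.02 ≈ 1.156 → |1.156 − 1.250| = 0.094
II: 3.40/2.63 ≈ 1.293 → |1.293 − 1.250| = 0.043
III: 3.91/2.83 ≈ 1.382 → |1.382 − 1.250| = 0.132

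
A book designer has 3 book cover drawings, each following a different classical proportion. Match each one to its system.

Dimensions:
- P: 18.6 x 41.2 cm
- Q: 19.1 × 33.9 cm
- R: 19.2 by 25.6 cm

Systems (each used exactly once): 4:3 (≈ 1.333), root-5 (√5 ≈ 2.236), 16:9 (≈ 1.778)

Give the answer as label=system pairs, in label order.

Ratios: P ≈ 2.215; Q ≈ 1.775; R ≈ 1.333.
Targets: 4:3 ≈ 1.333; root-5 ≈ 2.236; 16:9 ≈ 1.778.

P=root-5, Q=16:9, R=4:3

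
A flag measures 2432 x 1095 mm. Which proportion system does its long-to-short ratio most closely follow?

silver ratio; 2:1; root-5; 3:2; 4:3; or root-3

root-5

2432/1095 ≈ 2.221. Nearest candidates are root-5 (2.236, off by 0.015) and silver ratio (2.414, off by 0.193).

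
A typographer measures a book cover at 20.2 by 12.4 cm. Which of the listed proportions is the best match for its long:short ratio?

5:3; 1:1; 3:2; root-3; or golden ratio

golden ratio

Ratio = 20.2 / 12.4 ≈ 1.629.
Distances: 5:3 1.667 (Δ 0.038); 1:1 1.000 (Δ 0.629); 3:2 1.500 (Δ 0.129); root-3 1.732 (Δ 0.103); golden ratio 1.618 (Δ 0.011).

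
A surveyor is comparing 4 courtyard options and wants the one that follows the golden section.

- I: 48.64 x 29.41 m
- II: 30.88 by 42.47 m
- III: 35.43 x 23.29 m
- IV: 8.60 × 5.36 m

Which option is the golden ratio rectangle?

Target golden ratio ≈ 1.618.
I: 1.654 (Δ0.036)  II: 1.375 (Δ0.243)  III: 1.521 (Δ0.097)  IV: 1.604 (Δ0.014)

IV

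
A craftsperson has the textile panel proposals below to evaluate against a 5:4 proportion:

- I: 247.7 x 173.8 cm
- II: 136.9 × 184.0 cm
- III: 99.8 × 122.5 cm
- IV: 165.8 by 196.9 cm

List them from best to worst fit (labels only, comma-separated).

III, IV, II, I

I: 247.7/173.8 ≈ 1.425 → |1.425 − 1.250| = 0.175
II: 184.0/136.9 ≈ 1.344 → |1.344 − 1.250| = 0.094
III: 122.5/99.8 ≈ 1.227 → |1.227 − 1.250| = 0.023
IV: 196.9/165.8 ≈ 1.188 → |1.188 − 1.250| = 0.062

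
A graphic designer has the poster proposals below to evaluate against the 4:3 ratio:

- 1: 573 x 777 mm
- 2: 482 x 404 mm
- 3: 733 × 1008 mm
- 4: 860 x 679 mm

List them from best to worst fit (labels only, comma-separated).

Ratios: 1 = 777 / 573 ≈ 1.356; 2 = 482 / 404 ≈ 1.193; 3 = 1008 / 733 ≈ 1.375; 4 = 860 / 679 ≈ 1.267.
|Δ from 1.333|: 1 0.023; 2 0.140; 3 0.042; 4 0.066.

1, 3, 4, 2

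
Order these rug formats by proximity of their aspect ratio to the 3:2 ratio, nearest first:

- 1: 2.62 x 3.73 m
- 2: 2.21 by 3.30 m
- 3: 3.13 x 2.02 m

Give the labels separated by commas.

2, 3, 1

1: 3.73/2.62 ≈ 1.424 → |1.424 − 1.500| = 0.076
2: 3.30/2.21 ≈ 1.493 → |1.493 − 1.500| = 0.007
3: 3.13/2.02 ≈ 1.550 → |1.550 − 1.500| = 0.050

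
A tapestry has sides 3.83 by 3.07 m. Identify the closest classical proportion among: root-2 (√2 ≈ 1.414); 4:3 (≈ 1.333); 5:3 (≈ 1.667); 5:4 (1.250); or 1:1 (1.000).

5:4

3.83/3.07 ≈ 1.248. Nearest candidates are 5:4 (1.250, off by 0.002) and 4:3 (1.333, off by 0.085).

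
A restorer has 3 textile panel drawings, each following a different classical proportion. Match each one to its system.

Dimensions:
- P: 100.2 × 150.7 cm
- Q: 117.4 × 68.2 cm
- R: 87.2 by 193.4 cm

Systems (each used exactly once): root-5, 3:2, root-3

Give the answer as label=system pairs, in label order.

P = 150.7/100.2 ≈ 1.504 → 3:2 (1.500)
Q = 117.4/68.2 ≈ 1.721 → root-3 (1.732)
R = 193.4/87.2 ≈ 2.218 → root-5 (2.236)

P=3:2, Q=root-3, R=root-5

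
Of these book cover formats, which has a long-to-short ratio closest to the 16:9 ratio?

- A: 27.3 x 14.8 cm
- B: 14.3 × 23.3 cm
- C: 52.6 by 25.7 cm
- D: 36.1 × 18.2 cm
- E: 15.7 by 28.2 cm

Target 16:9 ≈ 1.778.
A: 1.845 (Δ0.067)  B: 1.629 (Δ0.149)  C: 2.047 (Δ0.269)  D: 1.984 (Δ0.206)  E: 1.796 (Δ0.018)

E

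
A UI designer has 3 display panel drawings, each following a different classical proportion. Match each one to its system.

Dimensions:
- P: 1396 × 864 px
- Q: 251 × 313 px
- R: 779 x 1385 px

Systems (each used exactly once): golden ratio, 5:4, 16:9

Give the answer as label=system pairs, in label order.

P=golden ratio, Q=5:4, R=16:9

P = 1396/864 ≈ 1.616 → golden ratio (1.618)
Q = 313/251 ≈ 1.247 → 5:4 (1.250)
R = 1385/779 ≈ 1.778 → 16:9 (1.778)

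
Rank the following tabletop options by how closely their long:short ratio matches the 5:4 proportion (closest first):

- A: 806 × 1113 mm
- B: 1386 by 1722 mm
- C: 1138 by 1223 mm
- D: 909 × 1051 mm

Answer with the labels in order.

B, D, A, C

Ratios: A = 1113 / 806 ≈ 1.381; B = 1722 / 1386 ≈ 1.242; C = 1223 / 1138 ≈ 1.075; D = 1051 / 909 ≈ 1.156.
|Δ from 1.250|: A 0.131; B 0.008; C 0.175; D 0.094.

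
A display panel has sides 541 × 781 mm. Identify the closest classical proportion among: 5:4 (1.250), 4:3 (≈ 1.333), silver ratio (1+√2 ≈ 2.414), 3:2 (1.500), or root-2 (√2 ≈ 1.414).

root-2

Ratio = 781 / 541 ≈ 1.444.
Distances: 5:4 1.250 (Δ 0.194); 4:3 1.333 (Δ 0.111); silver ratio 2.414 (Δ 0.970); 3:2 1.500 (Δ 0.056); root-2 1.414 (Δ 0.030).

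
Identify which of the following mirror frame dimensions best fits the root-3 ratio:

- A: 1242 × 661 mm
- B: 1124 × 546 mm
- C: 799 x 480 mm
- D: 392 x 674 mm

Target root-3 ≈ 1.732.
A: 1.879 (Δ0.147)  B: 2.059 (Δ0.327)  C: 1.665 (Δ0.067)  D: 1.719 (Δ0.013)

D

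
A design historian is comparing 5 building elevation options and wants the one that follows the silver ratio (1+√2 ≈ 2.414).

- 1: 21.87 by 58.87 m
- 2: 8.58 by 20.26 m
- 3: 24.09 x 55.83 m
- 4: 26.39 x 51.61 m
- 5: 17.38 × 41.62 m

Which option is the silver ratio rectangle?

Ratios (long/short): 1 ≈ 2.692; 2 ≈ 2.361; 3 ≈ 2.318; 4 ≈ 1.956; 5 ≈ 2.395.
silver ratio ≈ 2.414; option 5 is nearest (Δ 0.019).

5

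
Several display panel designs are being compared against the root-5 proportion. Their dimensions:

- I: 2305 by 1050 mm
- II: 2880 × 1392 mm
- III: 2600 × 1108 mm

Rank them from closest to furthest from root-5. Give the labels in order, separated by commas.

I, III, II

I: 2305/1050 ≈ 2.195 → |2.195 − 2.236| = 0.041
II: 2880/1392 ≈ 2.069 → |2.069 − 2.236| = 0.167
III: 2600/1108 ≈ 2.347 → |2.347 − 2.236| = 0.111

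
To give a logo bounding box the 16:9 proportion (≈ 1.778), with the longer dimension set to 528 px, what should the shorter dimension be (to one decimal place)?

297.0 px

16:9 ≈ 1.77778.
Shorter side = 528 ÷ 1.77778 ≈ 297.000 → 297.0 px.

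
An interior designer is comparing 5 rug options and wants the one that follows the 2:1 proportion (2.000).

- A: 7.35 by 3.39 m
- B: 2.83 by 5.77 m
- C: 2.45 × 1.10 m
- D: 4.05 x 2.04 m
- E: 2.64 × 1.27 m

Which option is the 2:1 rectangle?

D

Ratios (long/short): A ≈ 2.168; B ≈ 2.039; C ≈ 2.227; D ≈ 1.985; E ≈ 2.079.
2:1 ≈ 2.000; option D is nearest (Δ 0.015).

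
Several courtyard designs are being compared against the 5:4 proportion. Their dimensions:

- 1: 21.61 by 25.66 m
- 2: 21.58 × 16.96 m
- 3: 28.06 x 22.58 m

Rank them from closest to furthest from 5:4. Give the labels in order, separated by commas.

1: 25.66/21.61 ≈ 1.187 → |1.187 − 1.250| = 0.063
2: 21.58/16.96 ≈ 1.272 → |1.272 − 1.250| = 0.022
3: 28.06/22.58 ≈ 1.243 → |1.243 − 1.250| = 0.007

3, 2, 1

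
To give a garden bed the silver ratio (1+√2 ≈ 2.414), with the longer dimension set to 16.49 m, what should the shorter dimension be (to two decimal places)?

silver ratio ≈ 2.41421.
Shorter side = 16.49 ÷ 2.41421 ≈ 6.8304 → 6.83 m.

6.83 m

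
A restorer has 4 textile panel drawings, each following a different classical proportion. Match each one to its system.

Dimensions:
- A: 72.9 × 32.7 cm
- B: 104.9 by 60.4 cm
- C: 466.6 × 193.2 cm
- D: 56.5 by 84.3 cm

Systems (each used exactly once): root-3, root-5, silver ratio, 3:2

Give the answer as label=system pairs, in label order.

A = 72.9/32.7 ≈ 2.229 → root-5 (2.236)
B = 104.9/60.4 ≈ 1.737 → root-3 (1.732)
C = 466.6/193.2 ≈ 2.415 → silver ratio (2.414)
D = 84.3/56.5 ≈ 1.492 → 3:2 (1.500)

A=root-5, B=root-3, C=silver ratio, D=3:2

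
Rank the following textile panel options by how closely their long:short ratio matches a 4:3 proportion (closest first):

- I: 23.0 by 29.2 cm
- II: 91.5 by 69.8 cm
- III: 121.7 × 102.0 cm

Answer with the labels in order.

II, I, III

Ratios: I = 29.2 / 23.0 ≈ 1.270; II = 91.5 / 69.8 ≈ 1.311; III = 121.7 / 102.0 ≈ 1.193.
|Δ from 1.333|: I 0.063; II 0.022; III 0.140.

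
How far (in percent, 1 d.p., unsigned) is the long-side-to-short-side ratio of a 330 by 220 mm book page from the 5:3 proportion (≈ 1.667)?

10.0%

Ratio = 330 / 220 ≈ 1.5000.
Ideal 5:3 ≈ 1.6667. |1.5000 − 1.6667| / 1.6667 ≈ 10.00% → 10.0%.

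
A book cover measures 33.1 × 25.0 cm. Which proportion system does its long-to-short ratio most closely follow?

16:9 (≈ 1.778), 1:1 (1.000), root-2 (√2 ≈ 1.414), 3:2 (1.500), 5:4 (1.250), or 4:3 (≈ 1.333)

4:3

33.1/25.0 ≈ 1.324. Nearest candidates are 4:3 (1.333, off by 0.009) and 5:4 (1.250, off by 0.074).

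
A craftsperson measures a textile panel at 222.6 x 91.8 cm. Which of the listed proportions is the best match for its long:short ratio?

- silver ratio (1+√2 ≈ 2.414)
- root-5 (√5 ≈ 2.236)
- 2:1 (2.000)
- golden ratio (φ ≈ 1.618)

222.6/91.8 ≈ 2.425. Nearest candidates are silver ratio (2.414, off by 0.011) and root-5 (2.236, off by 0.189).

silver ratio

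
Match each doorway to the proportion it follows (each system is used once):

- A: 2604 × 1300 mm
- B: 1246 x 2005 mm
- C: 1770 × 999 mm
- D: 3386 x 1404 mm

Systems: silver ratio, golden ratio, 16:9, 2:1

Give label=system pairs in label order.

A=2:1, B=golden ratio, C=16:9, D=silver ratio

A = 2604/1300 ≈ 2.003 → 2:1 (2.000)
B = 2005/1246 ≈ 1.609 → golden ratio (1.618)
C = 1770/999 ≈ 1.772 → 16:9 (1.778)
D = 3386/1404 ≈ 2.412 → silver ratio (2.414)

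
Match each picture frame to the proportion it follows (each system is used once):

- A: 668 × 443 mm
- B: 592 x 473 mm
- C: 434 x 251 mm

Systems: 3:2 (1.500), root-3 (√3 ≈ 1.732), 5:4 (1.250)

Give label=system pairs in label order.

A = 668/443 ≈ 1.508 → 3:2 (1.500)
B = 592/473 ≈ 1.252 → 5:4 (1.250)
C = 434/251 ≈ 1.729 → root-3 (1.732)

A=3:2, B=5:4, C=root-3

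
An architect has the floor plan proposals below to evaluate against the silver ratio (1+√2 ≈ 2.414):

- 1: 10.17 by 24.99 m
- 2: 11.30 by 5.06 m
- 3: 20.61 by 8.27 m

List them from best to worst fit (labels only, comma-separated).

1: 24.99/10.17 ≈ 2.457 → |2.457 − 2.414| = 0.043
2: 11.30/5.06 ≈ 2.233 → |2.233 − 2.414| = 0.181
3: 20.61/8.27 ≈ 2.492 → |2.492 − 2.414| = 0.078

1, 3, 2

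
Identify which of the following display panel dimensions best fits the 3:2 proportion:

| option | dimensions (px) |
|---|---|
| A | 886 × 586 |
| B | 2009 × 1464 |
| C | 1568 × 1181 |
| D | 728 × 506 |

Ratios (long/short): A ≈ 1.512; B ≈ 1.372; C ≈ 1.328; D ≈ 1.439.
3:2 ≈ 1.500; option A is nearest (Δ 0.012).

A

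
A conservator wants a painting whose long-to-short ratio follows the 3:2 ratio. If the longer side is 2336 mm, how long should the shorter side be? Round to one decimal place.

3:2 = 1.50000.
Shorter side = 2336 ÷ 1.50000 ≈ 1557.333 → 1557.3 mm.

1557.3 mm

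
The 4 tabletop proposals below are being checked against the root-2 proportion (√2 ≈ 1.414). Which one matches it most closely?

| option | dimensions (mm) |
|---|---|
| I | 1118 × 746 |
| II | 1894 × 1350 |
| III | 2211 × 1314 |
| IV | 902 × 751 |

II

Target root-2 ≈ 1.414.
I: 1.499 (Δ0.085)  II: 1.403 (Δ0.011)  III: 1.683 (Δ0.269)  IV: 1.201 (Δ0.213)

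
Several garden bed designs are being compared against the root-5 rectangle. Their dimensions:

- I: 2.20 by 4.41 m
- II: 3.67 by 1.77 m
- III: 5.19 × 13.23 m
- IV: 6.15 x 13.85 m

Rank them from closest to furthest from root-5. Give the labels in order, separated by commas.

I: 4.41/2.20 ≈ 2.005 → |2.005 − 2.236| = 0.231
II: 3.67/1.77 ≈ 2.073 → |2.073 − 2.236| = 0.163
III: 13.23/5.19 ≈ 2.549 → |2.549 − 2.236| = 0.313
IV: 13.85/6.15 ≈ 2.252 → |2.252 − 2.236| = 0.016

IV, II, I, III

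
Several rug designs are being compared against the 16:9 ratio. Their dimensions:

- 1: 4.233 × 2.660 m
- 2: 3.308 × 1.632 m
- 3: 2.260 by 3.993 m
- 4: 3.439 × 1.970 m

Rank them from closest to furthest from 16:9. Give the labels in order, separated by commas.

1: 4.233/2.660 ≈ 1.591 → |1.591 − 1.778| = 0.187
2: 3.308/1.632 ≈ 2.027 → |2.027 − 1.778| = 0.249
3: 3.993/2.260 ≈ 1.767 → |1.767 − 1.778| = 0.011
4: 3.439/1.970 ≈ 1.746 → |1.746 − 1.778| = 0.032

3, 4, 1, 2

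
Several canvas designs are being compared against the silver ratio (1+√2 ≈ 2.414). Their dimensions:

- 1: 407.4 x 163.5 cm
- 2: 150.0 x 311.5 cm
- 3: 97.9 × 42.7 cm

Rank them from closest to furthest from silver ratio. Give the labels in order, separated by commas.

1, 3, 2

1: 407.4/163.5 ≈ 2.492 → |2.492 − 2.414| = 0.078
2: 311.5/150.0 ≈ 2.077 → |2.077 − 2.414| = 0.337
3: 97.9/42.7 ≈ 2.293 → |2.293 − 2.414| = 0.121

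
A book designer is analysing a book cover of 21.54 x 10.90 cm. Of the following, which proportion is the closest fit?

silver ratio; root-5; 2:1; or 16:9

21.54/10.90 ≈ 1.976. Nearest candidates are 2:1 (2.000, off by 0.024) and 16:9 (1.778, off by 0.198).

2:1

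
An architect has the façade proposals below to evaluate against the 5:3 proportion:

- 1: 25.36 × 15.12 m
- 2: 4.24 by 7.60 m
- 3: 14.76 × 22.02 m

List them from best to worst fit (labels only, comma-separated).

1, 2, 3

1: 25.36/15.12 ≈ 1.677 → |1.677 − 1.667| = 0.010
2: 7.60/4.24 ≈ 1.792 → |1.792 − 1.667| = 0.125
3: 22.02/14.76 ≈ 1.492 → |1.492 − 1.667| = 0.175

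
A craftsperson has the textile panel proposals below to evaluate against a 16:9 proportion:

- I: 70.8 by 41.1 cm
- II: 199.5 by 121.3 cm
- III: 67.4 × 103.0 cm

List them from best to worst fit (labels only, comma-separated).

I, II, III

Ratios: I = 70.8 / 41.1 ≈ 1.723; II = 199.5 / 121.3 ≈ 1.645; III = 103.0 / 67.4 ≈ 1.528.
|Δ from 1.778|: I 0.055; II 0.133; III 0.250.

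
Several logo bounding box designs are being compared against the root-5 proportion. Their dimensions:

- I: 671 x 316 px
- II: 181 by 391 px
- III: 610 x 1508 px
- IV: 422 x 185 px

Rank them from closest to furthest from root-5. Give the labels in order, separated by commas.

I: 671/316 ≈ 2.123 → |2.123 − 2.236| = 0.113
II: 391/181 ≈ 2.160 → |2.160 − 2.236| = 0.076
III: 1508/610 ≈ 2.472 → |2.472 − 2.236| = 0.236
IV: 422/185 ≈ 2.281 → |2.281 − 2.236| = 0.045

IV, II, I, III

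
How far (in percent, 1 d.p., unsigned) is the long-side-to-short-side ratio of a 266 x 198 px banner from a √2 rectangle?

5.0%

Ratio = 266 / 198 ≈ 1.3434.
Ideal root-2 ≈ 1.4142. |1.3434 − 1.4142| / 1.4142 ≈ 5.01% → 5.0%.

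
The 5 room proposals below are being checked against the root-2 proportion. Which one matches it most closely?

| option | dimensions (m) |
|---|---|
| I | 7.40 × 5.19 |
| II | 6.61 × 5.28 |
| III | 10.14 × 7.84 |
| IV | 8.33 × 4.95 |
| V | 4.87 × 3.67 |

I

Ratios (long/short): I ≈ 1.426; II ≈ 1.252; III ≈ 1.293; IV ≈ 1.683; V ≈ 1.327.
root-2 ≈ 1.414; option I is nearest (Δ 0.012).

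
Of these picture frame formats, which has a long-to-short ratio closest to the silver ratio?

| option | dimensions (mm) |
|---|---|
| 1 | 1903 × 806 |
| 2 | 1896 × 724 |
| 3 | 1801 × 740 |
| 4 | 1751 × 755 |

Ratios (long/short): 1 ≈ 2.361; 2 ≈ 2.619; 3 ≈ 2.434; 4 ≈ 2.319.
silver ratio ≈ 2.414; option 3 is nearest (Δ 0.020).

3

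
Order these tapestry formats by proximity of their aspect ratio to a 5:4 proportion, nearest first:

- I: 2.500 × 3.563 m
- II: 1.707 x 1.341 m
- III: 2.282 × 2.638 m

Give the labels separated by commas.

I: 3.563/2.500 ≈ 1.425 → |1.425 − 1.250| = 0.175
II: 1.707/1.341 ≈ 1.273 → |1.273 − 1.250| = 0.023
III: 2.638/2.282 ≈ 1.156 → |1.156 − 1.250| = 0.094

II, III, I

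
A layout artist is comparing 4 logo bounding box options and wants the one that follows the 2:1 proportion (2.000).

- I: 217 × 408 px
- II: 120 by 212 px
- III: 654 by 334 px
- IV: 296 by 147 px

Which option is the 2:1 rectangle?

Target 2:1 ≈ 2.000.
I: 1.880 (Δ0.120)  II: 1.767 (Δ0.233)  III: 1.958 (Δ0.042)  IV: 2.014 (Δ0.014)

IV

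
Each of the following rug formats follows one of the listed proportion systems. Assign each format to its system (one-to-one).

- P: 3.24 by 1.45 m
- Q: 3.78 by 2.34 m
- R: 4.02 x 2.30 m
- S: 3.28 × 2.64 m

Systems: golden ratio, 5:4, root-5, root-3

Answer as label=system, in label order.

P=root-5, Q=golden ratio, R=root-3, S=5:4

P = 3.24/1.45 ≈ 2.234 → root-5 (2.236)
Q = 3.78/2.34 ≈ 1.615 → golden ratio (1.618)
R = 4.02/2.30 ≈ 1.748 → root-3 (1.732)
S = 3.28/2.64 ≈ 1.242 → 5:4 (1.250)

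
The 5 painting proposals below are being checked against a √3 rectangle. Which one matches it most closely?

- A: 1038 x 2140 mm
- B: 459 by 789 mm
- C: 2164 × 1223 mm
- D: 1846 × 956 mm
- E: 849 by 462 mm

Target root-3 ≈ 1.732.
A: 2.062 (Δ0.330)  B: 1.719 (Δ0.013)  C: 1.769 (Δ0.037)  D: 1.931 (Δ0.199)  E: 1.838 (Δ0.106)

B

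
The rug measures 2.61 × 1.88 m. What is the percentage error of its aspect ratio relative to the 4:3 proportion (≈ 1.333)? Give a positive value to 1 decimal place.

4.1%

Ratio = 2.61 / 1.88 ≈ 1.3883.
Ideal 4:3 ≈ 1.3333. |1.3883 − 1.3333| / 1.3333 ≈ 4.13% → 4.1%.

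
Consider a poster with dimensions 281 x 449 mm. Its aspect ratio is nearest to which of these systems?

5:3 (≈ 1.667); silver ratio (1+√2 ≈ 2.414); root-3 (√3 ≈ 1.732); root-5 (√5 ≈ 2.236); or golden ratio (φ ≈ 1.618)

449/281 ≈ 1.598. Nearest candidates are golden ratio (1.618, off by 0.020) and 5:3 (1.667, off by 0.069).

golden ratio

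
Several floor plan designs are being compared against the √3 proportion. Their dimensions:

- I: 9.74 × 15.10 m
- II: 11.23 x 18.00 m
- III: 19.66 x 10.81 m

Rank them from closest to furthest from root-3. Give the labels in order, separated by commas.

I: 15.10/9.74 ≈ 1.550 → |1.550 − 1.732| = 0.182
II: 18.00/11.23 ≈ 1.603 → |1.603 − 1.732| = 0.129
III: 19.66/10.81 ≈ 1.819 → |1.819 − 1.732| = 0.087

III, II, I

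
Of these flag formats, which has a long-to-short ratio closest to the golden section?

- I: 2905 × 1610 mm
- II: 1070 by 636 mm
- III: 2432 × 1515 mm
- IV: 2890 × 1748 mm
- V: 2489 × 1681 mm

III

Ratios (long/short): I ≈ 1.804; II ≈ 1.682; III ≈ 1.605; IV ≈ 1.653; V ≈ 1.481.
golden ratio ≈ 1.618; option III is nearest (Δ 0.013).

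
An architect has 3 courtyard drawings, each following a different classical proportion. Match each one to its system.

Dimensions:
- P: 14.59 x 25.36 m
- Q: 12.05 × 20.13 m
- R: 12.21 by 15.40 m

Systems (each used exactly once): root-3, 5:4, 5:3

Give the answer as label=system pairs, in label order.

P=root-3, Q=5:3, R=5:4

P = 25.36/14.59 ≈ 1.738 → root-3 (1.732)
Q = 20.13/12.05 ≈ 1.671 → 5:3 (1.667)
R = 15.40/12.21 ≈ 1.261 → 5:4 (1.250)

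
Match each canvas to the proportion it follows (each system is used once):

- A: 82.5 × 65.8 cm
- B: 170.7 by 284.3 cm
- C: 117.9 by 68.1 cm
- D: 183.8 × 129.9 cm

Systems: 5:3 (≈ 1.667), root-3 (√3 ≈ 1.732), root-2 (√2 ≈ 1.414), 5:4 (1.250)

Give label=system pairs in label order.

A=5:4, B=5:3, C=root-3, D=root-2

A = 82.5/65.8 ≈ 1.254 → 5:4 (1.250)
B = 284.3/170.7 ≈ 1.665 → 5:3 (1.667)
C = 117.9/68.1 ≈ 1.731 → root-3 (1.732)
D = 183.8/129.9 ≈ 1.415 → root-2 (1.414)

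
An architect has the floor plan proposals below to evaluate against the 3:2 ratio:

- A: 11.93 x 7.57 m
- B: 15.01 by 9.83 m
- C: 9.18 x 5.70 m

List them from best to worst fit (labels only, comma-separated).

A: 11.93/7.57 ≈ 1.576 → |1.576 − 1.500| = 0.076
B: 15.01/9.83 ≈ 1.527 → |1.527 − 1.500| = 0.027
C: 9.18/5.70 ≈ 1.611 → |1.611 − 1.500| = 0.111

B, A, C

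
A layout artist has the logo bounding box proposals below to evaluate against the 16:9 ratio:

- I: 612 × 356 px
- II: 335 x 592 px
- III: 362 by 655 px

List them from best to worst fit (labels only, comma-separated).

Ratios: I = 612 / 356 ≈ 1.719; II = 592 / 335 ≈ 1.767; III = 655 / 362 ≈ 1.809.
|Δ from 1.778|: I 0.059; II 0.011; III 0.031.

II, III, I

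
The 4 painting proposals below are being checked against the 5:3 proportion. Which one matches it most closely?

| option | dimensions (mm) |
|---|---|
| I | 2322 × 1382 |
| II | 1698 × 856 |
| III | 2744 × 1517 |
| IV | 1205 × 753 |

Target 5:3 ≈ 1.667.
I: 1.680 (Δ0.013)  II: 1.984 (Δ0.317)  III: 1.809 (Δ0.142)  IV: 1.600 (Δ0.067)

I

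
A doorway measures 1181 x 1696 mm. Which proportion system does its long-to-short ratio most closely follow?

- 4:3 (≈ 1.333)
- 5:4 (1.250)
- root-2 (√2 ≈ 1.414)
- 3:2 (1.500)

root-2

Ratio = 1696 / 1181 ≈ 1.436.
Distances: 4:3 1.333 (Δ 0.103); 5:4 1.250 (Δ 0.186); root-2 1.414 (Δ 0.022); 3:2 1.500 (Δ 0.064).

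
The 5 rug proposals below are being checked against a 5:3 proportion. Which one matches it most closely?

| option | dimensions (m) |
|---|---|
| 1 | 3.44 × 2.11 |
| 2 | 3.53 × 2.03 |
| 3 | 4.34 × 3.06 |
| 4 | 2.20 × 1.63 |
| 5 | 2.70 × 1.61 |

5

Target 5:3 ≈ 1.667.
1: 1.630 (Δ0.037)  2: 1.739 (Δ0.072)  3: 1.418 (Δ0.249)  4: 1.350 (Δ0.317)  5: 1.677 (Δ0.010)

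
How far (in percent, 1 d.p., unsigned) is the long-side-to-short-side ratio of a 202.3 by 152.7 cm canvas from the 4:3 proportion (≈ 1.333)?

0.6%

Ratio = 202.3 / 152.7 ≈ 1.3248.
Ideal 4:3 ≈ 1.3333. |1.3248 − 1.3333| / 1.3333 ≈ 0.64% → 0.6%.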